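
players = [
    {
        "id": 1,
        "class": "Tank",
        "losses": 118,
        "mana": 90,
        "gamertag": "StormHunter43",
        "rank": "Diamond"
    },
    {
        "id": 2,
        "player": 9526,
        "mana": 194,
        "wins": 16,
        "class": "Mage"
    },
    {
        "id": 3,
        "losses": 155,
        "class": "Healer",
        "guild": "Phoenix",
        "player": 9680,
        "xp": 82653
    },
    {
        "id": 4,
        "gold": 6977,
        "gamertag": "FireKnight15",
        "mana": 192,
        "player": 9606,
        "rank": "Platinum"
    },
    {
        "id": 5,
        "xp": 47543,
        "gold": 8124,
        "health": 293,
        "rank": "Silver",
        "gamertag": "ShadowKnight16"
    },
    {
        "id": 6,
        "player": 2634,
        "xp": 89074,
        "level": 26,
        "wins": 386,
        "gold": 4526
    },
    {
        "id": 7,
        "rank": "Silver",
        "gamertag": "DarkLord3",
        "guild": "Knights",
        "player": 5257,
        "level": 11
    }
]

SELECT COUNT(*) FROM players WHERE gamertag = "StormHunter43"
1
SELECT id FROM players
[1, 2, 3, 4, 5, 6, 7]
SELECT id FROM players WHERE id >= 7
[7]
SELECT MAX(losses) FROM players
155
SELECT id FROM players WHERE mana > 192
[2]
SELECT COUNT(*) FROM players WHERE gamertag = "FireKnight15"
1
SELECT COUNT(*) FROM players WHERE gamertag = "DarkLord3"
1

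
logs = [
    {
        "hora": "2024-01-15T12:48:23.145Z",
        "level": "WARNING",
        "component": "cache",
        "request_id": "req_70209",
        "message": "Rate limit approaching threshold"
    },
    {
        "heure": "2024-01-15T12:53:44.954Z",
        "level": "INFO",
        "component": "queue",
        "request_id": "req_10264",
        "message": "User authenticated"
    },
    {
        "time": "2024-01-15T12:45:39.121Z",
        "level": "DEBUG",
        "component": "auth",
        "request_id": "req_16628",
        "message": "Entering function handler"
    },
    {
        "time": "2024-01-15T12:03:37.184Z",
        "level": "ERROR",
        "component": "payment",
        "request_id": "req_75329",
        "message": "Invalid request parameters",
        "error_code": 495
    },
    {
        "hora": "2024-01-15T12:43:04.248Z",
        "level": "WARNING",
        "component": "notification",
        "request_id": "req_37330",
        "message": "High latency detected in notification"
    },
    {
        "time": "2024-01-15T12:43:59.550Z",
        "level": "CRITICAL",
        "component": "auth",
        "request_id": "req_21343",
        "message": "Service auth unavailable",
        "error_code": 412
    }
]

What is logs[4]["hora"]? "2024-01-15T12:43:04.248Z"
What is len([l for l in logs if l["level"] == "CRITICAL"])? 1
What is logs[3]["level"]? "ERROR"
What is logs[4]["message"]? "High latency detected in notification"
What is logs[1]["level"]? "INFO"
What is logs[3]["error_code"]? 495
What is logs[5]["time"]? "2024-01-15T12:43:59.550Z"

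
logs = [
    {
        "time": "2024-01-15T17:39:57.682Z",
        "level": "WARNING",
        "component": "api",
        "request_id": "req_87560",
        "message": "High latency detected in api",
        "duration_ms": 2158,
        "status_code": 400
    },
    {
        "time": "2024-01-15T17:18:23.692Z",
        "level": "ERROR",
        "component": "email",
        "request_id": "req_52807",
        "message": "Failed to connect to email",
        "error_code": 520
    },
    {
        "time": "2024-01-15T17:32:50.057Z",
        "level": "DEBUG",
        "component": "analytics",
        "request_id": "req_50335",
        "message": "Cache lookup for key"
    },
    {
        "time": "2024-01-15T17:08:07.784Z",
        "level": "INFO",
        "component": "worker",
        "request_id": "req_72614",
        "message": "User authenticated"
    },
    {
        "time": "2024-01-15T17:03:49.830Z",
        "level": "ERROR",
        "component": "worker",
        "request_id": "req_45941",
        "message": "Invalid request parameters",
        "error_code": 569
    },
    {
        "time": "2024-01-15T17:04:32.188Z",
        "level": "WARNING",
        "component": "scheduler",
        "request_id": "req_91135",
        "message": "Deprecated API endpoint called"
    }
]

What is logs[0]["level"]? "WARNING"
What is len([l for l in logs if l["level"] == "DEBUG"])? 1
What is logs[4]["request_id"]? "req_45941"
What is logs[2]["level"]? "DEBUG"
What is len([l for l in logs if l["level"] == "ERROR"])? 2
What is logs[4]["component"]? "worker"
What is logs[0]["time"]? "2024-01-15T17:39:57.682Z"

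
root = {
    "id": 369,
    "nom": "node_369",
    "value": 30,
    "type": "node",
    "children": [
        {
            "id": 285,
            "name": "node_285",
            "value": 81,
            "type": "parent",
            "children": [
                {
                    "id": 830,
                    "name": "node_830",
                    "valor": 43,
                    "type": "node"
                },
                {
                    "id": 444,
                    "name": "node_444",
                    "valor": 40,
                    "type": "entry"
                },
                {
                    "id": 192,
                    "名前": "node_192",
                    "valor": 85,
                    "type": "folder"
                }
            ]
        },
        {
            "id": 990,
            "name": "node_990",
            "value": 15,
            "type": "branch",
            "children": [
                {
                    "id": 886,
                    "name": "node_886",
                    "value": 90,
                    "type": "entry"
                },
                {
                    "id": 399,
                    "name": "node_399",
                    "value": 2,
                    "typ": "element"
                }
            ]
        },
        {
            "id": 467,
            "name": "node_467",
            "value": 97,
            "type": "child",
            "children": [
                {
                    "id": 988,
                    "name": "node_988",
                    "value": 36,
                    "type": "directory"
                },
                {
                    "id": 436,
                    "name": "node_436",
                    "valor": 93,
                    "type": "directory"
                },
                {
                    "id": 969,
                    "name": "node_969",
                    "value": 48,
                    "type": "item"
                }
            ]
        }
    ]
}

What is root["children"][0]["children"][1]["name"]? "node_444"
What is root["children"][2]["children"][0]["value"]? 36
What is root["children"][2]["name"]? "node_467"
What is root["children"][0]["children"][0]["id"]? 830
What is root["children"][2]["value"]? 97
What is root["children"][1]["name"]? "node_990"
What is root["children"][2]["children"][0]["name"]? "node_988"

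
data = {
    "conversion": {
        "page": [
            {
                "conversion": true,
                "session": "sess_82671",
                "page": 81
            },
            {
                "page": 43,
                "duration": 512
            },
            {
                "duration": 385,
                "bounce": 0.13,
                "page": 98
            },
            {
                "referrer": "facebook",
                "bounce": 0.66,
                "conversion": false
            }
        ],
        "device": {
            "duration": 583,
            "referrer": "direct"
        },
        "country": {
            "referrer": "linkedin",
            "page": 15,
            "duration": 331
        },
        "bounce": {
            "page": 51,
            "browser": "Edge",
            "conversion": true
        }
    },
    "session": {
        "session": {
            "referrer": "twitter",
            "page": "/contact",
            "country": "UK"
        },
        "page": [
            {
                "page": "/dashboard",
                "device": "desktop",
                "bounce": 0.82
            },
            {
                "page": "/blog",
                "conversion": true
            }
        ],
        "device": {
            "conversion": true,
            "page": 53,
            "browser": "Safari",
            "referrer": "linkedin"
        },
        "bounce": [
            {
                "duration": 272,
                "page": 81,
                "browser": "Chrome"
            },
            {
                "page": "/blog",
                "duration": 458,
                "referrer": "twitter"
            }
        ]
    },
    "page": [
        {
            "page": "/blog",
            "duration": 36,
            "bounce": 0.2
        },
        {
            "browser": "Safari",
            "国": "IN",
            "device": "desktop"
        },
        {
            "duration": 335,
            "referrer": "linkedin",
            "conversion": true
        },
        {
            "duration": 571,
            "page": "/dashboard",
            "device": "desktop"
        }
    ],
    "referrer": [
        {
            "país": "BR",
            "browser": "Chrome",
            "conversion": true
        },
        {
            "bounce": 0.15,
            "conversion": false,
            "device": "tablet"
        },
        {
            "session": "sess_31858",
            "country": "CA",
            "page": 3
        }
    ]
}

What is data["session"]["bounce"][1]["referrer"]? "twitter"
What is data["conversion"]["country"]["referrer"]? "linkedin"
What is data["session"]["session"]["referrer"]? "twitter"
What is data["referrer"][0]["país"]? "BR"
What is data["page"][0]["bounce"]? 0.2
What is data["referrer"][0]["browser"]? "Chrome"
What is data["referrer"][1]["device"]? "tablet"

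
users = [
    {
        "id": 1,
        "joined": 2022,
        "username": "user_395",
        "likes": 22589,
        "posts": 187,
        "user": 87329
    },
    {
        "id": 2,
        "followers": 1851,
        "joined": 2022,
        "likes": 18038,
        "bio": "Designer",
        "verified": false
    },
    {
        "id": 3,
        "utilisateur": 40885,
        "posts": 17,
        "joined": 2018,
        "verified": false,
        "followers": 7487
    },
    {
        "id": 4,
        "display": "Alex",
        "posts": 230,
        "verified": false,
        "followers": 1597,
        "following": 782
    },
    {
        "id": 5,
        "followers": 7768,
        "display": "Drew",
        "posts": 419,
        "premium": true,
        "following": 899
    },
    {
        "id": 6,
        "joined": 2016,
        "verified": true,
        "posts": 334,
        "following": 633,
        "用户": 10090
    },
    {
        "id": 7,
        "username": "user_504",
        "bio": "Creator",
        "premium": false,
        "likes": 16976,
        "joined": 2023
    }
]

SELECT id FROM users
[1, 2, 3, 4, 5, 6, 7]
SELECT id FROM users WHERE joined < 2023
[1, 2, 3, 6]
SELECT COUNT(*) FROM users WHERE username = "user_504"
1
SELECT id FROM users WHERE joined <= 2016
[6]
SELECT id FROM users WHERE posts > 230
[5, 6]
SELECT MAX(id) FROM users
7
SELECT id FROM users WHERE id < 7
[1, 2, 3, 4, 5, 6]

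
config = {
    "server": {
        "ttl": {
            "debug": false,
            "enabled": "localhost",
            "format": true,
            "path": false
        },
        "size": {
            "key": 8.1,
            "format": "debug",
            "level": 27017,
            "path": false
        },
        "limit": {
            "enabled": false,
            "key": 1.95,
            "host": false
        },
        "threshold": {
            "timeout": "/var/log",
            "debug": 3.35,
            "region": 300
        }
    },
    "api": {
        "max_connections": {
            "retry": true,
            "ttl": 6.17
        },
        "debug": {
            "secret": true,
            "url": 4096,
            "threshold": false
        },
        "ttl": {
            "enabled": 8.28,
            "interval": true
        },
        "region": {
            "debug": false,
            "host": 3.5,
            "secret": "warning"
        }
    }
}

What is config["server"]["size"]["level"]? 27017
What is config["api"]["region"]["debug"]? False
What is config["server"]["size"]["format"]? "debug"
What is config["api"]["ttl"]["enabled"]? 8.28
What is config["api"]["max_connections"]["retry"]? True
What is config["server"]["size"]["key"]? 8.1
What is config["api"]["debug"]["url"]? 4096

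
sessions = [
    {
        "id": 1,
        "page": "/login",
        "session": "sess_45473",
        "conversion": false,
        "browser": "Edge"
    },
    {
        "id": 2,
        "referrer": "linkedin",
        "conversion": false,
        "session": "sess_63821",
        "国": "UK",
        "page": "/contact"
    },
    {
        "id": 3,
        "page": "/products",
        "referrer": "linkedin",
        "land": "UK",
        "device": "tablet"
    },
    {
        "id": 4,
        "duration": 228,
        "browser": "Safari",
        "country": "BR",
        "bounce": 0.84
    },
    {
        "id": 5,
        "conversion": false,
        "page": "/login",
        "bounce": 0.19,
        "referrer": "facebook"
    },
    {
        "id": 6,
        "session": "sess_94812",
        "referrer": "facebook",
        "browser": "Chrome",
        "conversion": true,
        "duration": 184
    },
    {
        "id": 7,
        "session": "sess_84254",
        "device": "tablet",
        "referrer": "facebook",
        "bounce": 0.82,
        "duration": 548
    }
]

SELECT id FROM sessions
[1, 2, 3, 4, 5, 6, 7]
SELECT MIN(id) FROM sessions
1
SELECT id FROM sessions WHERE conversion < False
[]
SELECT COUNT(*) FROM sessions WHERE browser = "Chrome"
1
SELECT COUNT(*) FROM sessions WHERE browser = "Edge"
1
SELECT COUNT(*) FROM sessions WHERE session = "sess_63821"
1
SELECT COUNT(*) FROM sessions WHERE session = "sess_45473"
1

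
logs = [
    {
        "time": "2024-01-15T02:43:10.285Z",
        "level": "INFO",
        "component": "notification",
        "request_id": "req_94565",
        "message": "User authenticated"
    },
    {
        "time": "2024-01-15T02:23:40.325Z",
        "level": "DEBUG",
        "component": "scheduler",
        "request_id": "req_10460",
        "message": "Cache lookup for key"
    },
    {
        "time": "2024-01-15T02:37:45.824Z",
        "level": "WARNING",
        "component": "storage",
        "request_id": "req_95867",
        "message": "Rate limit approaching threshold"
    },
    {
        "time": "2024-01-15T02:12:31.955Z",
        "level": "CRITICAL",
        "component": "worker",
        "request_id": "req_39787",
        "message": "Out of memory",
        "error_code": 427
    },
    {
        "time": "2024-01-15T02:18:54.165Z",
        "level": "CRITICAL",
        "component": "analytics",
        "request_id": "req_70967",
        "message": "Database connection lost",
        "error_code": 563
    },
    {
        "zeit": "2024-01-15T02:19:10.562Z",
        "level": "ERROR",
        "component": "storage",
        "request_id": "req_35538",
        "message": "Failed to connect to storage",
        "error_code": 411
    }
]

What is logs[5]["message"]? "Failed to connect to storage"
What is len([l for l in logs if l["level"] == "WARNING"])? 1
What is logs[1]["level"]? "DEBUG"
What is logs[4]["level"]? "CRITICAL"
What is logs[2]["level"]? "WARNING"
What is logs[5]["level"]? "ERROR"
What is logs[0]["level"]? "INFO"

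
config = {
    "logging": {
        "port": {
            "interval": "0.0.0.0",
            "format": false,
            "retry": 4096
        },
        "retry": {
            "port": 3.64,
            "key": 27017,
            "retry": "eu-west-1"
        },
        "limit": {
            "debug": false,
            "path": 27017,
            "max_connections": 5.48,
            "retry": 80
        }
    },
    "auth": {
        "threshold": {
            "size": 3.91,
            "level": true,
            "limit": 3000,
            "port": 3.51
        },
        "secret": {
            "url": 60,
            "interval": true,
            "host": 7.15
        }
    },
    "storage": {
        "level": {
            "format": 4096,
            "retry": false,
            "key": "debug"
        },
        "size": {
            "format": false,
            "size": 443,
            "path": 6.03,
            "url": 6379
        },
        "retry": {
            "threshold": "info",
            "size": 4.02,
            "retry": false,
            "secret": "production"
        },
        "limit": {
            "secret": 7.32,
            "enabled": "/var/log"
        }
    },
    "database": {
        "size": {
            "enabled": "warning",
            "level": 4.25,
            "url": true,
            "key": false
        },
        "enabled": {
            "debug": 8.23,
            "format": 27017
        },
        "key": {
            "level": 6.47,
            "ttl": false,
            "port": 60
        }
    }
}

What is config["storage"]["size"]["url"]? 6379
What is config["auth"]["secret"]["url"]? 60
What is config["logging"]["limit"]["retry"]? 80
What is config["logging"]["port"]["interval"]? "0.0.0.0"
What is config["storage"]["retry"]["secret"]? "production"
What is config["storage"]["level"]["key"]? "debug"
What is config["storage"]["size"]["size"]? 443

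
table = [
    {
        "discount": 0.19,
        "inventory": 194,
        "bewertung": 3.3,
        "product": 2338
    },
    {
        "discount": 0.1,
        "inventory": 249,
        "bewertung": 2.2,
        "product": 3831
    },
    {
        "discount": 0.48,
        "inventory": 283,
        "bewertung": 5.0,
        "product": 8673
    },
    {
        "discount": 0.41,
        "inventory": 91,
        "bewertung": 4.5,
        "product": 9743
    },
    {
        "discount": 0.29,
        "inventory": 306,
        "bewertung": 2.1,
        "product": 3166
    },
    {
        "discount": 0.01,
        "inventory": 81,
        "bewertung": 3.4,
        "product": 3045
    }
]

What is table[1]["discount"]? 0.1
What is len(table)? 6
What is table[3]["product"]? 9743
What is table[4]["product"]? 3166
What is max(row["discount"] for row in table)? 0.48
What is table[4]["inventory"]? 306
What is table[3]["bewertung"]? 4.5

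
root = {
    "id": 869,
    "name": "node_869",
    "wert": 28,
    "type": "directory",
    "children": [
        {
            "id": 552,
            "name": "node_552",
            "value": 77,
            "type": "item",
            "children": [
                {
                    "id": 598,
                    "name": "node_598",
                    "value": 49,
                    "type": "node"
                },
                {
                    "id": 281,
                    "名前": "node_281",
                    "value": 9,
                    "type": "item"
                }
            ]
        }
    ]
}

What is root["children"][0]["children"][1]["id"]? 281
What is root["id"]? 869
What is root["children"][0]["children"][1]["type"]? "item"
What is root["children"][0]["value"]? 77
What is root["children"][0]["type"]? "item"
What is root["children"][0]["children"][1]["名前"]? "node_281"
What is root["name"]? "node_869"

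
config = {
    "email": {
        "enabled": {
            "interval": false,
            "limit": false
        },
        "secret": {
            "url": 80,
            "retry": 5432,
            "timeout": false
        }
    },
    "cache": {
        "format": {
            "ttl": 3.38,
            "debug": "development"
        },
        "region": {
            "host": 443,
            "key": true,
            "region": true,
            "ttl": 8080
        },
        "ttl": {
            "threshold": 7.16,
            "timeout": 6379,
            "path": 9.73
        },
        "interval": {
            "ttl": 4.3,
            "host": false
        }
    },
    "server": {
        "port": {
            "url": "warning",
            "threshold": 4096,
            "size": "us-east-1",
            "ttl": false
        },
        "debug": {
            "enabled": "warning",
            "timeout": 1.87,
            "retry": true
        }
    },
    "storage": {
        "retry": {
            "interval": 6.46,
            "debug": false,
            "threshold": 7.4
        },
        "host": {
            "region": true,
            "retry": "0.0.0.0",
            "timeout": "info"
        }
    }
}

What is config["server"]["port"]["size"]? "us-east-1"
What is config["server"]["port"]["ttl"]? False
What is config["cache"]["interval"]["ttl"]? 4.3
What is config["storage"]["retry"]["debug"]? False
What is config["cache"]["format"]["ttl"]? 3.38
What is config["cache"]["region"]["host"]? 443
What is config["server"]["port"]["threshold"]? 4096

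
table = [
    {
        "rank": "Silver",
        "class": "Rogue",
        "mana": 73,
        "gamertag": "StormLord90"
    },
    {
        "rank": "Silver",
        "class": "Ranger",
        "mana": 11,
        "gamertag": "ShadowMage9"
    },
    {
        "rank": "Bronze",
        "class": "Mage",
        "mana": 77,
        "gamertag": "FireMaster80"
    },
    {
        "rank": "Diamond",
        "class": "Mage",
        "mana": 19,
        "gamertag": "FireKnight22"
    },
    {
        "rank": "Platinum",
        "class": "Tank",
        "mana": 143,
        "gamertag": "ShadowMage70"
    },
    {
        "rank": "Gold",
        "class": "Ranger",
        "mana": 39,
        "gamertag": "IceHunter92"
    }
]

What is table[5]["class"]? "Ranger"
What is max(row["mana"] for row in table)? 143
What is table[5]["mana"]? 39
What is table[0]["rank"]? "Silver"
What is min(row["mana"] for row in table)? 11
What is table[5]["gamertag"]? "IceHunter92"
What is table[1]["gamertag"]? "ShadowMage9"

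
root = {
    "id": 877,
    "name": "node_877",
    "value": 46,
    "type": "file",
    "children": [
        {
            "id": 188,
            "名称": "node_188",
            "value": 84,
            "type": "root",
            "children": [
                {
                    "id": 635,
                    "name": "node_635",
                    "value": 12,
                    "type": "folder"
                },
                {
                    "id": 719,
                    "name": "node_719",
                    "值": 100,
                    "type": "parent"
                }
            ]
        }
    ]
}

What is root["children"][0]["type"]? "root"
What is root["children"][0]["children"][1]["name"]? "node_719"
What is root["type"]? "file"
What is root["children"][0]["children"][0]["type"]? "folder"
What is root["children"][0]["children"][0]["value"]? 12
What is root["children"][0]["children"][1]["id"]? 719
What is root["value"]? 46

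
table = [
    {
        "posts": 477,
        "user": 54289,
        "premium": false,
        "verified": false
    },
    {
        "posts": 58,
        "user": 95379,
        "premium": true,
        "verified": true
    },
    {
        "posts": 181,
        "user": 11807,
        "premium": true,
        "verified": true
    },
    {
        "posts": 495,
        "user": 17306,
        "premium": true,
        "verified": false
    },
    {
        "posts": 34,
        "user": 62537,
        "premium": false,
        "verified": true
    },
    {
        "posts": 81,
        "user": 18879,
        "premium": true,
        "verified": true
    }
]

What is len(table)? 6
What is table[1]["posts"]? 58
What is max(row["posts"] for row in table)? 495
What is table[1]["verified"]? True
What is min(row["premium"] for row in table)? False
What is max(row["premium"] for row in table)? True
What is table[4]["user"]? 62537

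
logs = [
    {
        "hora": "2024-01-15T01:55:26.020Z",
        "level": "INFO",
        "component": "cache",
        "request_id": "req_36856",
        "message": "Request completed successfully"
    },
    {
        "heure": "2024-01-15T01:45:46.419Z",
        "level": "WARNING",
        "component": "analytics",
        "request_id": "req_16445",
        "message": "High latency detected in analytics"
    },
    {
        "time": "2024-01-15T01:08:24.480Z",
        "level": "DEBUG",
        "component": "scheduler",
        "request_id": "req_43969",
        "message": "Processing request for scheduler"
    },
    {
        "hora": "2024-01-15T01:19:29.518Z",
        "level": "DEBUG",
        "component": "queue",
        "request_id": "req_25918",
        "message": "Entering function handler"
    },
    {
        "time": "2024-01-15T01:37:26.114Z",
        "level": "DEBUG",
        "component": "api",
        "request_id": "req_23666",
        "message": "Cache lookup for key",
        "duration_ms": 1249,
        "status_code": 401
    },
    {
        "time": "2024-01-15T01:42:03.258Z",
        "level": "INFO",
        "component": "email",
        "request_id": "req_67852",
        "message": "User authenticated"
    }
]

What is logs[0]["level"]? "INFO"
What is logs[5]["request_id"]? "req_67852"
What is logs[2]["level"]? "DEBUG"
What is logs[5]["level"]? "INFO"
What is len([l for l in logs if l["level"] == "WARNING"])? 1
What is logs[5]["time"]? "2024-01-15T01:42:03.258Z"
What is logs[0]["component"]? "cache"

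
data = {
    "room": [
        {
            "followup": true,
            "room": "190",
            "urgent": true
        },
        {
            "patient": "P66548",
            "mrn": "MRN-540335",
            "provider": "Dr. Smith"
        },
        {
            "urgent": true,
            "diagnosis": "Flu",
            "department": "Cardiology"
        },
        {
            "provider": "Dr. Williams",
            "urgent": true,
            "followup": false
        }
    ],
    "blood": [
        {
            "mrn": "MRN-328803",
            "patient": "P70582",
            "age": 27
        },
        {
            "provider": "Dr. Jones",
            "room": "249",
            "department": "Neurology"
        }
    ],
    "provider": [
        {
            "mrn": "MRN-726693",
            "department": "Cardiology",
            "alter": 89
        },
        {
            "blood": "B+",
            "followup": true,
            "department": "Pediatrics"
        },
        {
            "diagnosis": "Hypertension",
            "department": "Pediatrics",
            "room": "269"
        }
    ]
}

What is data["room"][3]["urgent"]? True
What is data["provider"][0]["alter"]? 89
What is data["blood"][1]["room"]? "249"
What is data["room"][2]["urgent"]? True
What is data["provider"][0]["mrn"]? "MRN-726693"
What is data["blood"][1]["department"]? "Neurology"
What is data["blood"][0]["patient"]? "P70582"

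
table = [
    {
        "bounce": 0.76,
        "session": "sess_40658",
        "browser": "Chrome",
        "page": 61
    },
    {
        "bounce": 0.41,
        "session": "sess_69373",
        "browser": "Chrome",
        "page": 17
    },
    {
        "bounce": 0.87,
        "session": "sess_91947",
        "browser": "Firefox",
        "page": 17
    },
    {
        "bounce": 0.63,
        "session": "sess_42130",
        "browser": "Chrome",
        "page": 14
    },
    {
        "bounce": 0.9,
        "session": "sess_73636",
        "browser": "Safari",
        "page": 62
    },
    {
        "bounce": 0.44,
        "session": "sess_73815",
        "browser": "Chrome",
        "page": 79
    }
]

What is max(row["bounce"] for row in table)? 0.9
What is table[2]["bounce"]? 0.87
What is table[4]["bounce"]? 0.9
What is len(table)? 6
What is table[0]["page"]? 61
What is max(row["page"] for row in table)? 79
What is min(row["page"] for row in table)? 14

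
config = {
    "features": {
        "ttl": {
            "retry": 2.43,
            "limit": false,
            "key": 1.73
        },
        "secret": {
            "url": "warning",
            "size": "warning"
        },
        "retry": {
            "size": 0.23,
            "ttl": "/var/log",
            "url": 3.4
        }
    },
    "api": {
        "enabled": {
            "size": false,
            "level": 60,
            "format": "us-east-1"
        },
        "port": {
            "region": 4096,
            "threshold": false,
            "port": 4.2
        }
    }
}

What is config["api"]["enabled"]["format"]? "us-east-1"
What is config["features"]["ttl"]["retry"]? 2.43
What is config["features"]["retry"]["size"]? 0.23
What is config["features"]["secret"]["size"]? "warning"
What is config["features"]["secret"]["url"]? "warning"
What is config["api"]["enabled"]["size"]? False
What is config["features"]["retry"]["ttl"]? "/var/log"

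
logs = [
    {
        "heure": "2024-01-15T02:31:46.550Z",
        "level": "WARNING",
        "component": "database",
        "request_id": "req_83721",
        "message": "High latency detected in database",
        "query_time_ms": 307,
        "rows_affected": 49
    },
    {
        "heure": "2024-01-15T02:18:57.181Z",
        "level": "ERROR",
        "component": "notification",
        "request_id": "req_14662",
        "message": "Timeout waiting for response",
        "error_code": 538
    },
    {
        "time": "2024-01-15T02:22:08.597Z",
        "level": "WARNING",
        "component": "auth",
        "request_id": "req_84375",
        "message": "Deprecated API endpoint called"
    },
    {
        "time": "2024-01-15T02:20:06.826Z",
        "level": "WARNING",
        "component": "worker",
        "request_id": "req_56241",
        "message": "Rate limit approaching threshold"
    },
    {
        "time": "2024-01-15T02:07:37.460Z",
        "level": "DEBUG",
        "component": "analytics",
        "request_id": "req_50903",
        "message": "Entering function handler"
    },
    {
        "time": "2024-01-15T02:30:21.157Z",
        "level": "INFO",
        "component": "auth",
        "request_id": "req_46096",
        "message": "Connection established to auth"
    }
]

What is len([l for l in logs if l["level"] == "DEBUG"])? 1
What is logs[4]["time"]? "2024-01-15T02:07:37.460Z"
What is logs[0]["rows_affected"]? 49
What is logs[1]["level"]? "ERROR"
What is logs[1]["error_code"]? 538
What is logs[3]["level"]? "WARNING"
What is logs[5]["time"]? "2024-01-15T02:30:21.157Z"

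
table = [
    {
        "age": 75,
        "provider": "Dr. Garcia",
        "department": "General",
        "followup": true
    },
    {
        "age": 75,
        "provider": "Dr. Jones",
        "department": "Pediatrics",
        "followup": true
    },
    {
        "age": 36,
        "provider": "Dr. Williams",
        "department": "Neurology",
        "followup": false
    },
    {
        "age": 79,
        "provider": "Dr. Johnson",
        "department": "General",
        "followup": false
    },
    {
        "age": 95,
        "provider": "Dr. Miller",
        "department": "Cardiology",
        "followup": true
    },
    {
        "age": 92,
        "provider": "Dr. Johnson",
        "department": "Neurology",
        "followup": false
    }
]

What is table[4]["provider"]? "Dr. Miller"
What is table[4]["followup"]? True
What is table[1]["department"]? "Pediatrics"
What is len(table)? 6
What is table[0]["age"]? 75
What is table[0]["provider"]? "Dr. Garcia"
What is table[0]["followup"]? True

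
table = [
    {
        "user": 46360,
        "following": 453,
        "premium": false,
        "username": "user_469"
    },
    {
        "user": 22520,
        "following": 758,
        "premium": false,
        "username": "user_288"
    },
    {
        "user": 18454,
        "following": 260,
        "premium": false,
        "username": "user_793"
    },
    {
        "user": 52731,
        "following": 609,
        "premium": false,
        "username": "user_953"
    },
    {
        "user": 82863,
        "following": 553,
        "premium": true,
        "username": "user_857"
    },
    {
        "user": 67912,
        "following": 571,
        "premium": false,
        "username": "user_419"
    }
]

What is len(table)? 6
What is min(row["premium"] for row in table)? False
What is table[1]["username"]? "user_288"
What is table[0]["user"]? 46360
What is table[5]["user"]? 67912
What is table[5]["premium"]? False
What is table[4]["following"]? 553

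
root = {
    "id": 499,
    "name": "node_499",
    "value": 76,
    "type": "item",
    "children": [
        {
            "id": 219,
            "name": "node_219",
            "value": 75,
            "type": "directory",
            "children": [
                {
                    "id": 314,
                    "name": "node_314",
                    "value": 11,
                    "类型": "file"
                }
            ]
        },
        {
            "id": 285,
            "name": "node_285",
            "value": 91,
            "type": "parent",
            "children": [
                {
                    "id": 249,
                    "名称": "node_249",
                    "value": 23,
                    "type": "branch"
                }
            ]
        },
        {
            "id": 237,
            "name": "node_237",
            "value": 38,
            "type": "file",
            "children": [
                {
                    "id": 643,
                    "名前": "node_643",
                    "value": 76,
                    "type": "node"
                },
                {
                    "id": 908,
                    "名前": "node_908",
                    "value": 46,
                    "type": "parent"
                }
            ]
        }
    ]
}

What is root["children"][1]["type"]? "parent"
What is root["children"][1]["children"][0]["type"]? "branch"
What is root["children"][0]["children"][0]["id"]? 314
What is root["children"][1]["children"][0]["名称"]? "node_249"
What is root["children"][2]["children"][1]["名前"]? "node_908"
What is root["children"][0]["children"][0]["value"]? 11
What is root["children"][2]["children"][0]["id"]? 643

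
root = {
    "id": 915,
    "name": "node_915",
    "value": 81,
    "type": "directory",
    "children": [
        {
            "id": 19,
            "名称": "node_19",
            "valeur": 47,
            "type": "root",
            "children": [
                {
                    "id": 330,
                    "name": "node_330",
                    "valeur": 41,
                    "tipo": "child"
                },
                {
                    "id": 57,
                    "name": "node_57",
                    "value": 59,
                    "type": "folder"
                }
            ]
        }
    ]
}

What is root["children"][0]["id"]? 19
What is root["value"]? 81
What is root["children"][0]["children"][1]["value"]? 59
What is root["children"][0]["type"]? "root"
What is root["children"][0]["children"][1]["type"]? "folder"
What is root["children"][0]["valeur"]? 47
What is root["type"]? "directory"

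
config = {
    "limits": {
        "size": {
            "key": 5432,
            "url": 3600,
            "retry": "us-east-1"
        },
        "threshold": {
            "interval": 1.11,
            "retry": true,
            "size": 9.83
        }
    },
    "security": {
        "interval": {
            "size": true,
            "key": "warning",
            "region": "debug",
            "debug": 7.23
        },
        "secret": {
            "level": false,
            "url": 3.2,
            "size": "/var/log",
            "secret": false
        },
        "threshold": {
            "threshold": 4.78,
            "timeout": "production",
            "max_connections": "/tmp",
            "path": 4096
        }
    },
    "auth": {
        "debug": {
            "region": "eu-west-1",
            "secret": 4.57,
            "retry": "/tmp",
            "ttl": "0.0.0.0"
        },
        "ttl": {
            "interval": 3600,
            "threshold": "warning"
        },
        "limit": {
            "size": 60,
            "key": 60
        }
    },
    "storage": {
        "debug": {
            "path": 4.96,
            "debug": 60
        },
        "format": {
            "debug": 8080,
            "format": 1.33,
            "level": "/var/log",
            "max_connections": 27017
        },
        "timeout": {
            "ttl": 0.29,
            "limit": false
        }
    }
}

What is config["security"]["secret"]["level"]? False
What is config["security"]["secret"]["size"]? "/var/log"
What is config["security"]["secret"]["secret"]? False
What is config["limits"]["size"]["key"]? 5432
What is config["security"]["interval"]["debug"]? 7.23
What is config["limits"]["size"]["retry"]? "us-east-1"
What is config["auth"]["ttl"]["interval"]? 3600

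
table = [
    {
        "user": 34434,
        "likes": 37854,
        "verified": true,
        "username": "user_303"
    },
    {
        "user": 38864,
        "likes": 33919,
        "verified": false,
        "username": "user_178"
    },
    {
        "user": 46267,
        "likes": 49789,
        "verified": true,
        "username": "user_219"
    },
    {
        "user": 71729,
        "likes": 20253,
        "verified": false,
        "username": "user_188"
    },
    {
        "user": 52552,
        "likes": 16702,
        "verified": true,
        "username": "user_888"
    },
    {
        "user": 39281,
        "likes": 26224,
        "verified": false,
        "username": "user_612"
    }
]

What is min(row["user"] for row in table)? 34434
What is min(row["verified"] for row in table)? False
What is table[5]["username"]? "user_612"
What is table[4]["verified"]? True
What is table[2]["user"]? 46267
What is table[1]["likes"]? 33919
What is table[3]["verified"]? False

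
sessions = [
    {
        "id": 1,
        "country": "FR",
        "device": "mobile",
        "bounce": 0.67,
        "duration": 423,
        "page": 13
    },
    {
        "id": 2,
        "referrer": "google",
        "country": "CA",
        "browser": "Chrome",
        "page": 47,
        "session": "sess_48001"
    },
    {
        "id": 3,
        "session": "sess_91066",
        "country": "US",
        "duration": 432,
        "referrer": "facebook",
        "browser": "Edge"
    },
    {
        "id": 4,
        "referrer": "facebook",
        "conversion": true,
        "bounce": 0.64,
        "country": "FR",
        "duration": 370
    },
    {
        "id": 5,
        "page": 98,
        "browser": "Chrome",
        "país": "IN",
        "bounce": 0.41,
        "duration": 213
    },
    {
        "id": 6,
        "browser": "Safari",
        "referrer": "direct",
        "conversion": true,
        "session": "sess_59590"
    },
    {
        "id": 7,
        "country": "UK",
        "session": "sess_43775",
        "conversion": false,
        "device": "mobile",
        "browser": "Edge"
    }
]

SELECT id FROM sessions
[1, 2, 3, 4, 5, 6, 7]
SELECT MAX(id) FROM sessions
7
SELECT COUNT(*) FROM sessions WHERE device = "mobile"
2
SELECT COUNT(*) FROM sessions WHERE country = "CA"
1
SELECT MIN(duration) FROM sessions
213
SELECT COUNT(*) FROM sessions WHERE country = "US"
1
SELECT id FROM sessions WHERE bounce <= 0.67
[1, 4, 5]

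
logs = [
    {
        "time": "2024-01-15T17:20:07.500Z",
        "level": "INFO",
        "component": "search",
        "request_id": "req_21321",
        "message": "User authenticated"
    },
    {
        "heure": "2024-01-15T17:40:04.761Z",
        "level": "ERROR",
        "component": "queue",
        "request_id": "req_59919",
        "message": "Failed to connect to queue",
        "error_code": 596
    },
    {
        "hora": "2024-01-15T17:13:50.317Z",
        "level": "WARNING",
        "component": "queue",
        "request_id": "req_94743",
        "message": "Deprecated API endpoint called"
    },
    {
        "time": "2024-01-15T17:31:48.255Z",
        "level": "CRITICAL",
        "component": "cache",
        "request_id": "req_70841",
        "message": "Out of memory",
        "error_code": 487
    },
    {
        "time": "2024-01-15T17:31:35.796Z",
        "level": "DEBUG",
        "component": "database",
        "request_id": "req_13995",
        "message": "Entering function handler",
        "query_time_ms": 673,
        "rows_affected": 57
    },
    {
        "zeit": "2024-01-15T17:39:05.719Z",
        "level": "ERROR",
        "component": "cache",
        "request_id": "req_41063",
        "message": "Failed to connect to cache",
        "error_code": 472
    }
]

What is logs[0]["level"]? "INFO"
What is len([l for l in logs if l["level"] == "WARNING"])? 1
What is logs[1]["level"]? "ERROR"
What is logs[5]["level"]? "ERROR"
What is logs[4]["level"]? "DEBUG"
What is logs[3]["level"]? "CRITICAL"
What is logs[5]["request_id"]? "req_41063"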